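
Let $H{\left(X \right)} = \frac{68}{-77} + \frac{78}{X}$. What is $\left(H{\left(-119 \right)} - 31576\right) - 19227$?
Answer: $- \frac{66503141}{1309} \approx -50805.0$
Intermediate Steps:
$H{\left(X \right)} = - \frac{68}{77} + \frac{78}{X}$ ($H{\left(X \right)} = 68 \left(- \frac{1}{77}\right) + \frac{78}{X} = - \frac{68}{77} + \frac{78}{X}$)
$\left(H{\left(-119 \right)} - 31576\right) - 19227 = \left(\left(- \frac{68}{77} + \frac{78}{-119}\right) - 31576\right) - 19227 = \left(\left(- \frac{68}{77} + 78 \left(- \frac{1}{119}\right)\right) - 31576\right) - 19227 = \left(\left(- \frac{68}{77} - \frac{78}{119}\right) - 31576\right) - 19227 = \left(- \frac{2014}{1309} - 31576\right) - 19227 = - \frac{41334998}{1309} - 19227 = - \frac{66503141}{1309}$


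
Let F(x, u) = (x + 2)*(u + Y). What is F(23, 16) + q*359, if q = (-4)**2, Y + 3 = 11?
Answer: 6344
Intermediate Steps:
Y = 8 (Y = -3 + 11 = 8)
F(x, u) = (2 + x)*(8 + u) (F(x, u) = (x + 2)*(u + 8) = (2 + x)*(8 + u))
q = 16
F(23, 16) + q*359 = (16 + 2*16 + 8*23 + 16*23) + 16*359 = (16 + 32 + 184 + 368) + 5744 = 600 + 5744 = 6344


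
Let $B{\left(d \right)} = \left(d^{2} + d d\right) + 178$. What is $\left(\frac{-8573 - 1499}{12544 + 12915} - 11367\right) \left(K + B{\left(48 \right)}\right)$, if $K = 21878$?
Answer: $- \frac{7716628926600}{25459} \approx -3.031 \cdot 10^{8}$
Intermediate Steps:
$B{\left(d \right)} = 178 + 2 d^{2}$ ($B{\left(d \right)} = \left(d^{2} + d^{2}\right) + 178 = 2 d^{2} + 178 = 178 + 2 d^{2}$)
$\left(\frac{-8573 - 1499}{12544 + 12915} - 11367\right) \left(K + B{\left(48 \right)}\right) = \left(\frac{-8573 - 1499}{12544 + 12915} - 11367\right) \left(21878 + \left(178 + 2 \cdot 48^{2}\right)\right) = \left(- \frac{10072}{25459} - 11367\right) \left(21878 + \left(178 + 2 \cdot 2304\right)\right) = \left(\left(-10072\right) \frac{1}{25459} - 11367\right) \left(21878 + \left(178 + 4608\right)\right) = \left(- \frac{10072}{25459} - 11367\right) \left(21878 + 4786\right) = \left(- \frac{289402525}{25459}\right) 26664 = - \frac{7716628926600}{25459}$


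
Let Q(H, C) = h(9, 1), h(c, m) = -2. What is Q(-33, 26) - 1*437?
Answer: -439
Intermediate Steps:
Q(H, C) = -2
Q(-33, 26) - 1*437 = -2 - 1*437 = -2 - 437 = -439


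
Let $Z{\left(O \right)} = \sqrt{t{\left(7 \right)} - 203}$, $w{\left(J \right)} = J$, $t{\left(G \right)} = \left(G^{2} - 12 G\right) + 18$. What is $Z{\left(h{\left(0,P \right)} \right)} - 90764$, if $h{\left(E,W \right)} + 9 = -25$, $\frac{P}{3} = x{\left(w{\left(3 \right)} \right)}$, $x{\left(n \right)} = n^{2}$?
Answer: $-90764 + 2 i \sqrt{55} \approx -90764.0 + 14.832 i$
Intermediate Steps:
$t{\left(G \right)} = 18 + G^{2} - 12 G$
$P = 27$ ($P = 3 \cdot 3^{2} = 3 \cdot 9 = 27$)
$h{\left(E,W \right)} = -34$ ($h{\left(E,W \right)} = -9 - 25 = -34$)
$Z{\left(O \right)} = 2 i \sqrt{55}$ ($Z{\left(O \right)} = \sqrt{\left(18 + 7^{2} - 84\right) - 203} = \sqrt{\left(18 + 49 - 84\right) - 203} = \sqrt{-17 - 203} = \sqrt{-220} = 2 i \sqrt{55}$)
$Z{\left(h{\left(0,P \right)} \right)} - 90764 = 2 i \sqrt{55} - 90764 = -90764 + 2 i \sqrt{55}$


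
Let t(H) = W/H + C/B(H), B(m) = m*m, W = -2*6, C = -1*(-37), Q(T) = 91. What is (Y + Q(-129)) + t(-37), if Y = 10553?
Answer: 393841/37 ≈ 10644.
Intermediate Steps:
C = 37
W = -12
B(m) = m²
t(H) = -12/H + 37/H² (t(H) = -12/H + 37/(H²) = -12/H + 37/H²)
(Y + Q(-129)) + t(-37) = (10553 + 91) + (37 - 12*(-37))/(-37)² = 10644 + (37 + 444)/1369 = 10644 + (1/1369)*481 = 10644 + 13/37 = 393841/37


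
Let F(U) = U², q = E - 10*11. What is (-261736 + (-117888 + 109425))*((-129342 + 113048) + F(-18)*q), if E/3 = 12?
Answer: 10880913730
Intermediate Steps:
E = 36 (E = 3*12 = 36)
q = -74 (q = 36 - 10*11 = 36 - 110 = -74)
(-261736 + (-117888 + 109425))*((-129342 + 113048) + F(-18)*q) = (-261736 + (-117888 + 109425))*((-129342 + 113048) + (-18)²*(-74)) = (-261736 - 8463)*(-16294 + 324*(-74)) = -270199*(-16294 - 23976) = -270199*(-40270) = 10880913730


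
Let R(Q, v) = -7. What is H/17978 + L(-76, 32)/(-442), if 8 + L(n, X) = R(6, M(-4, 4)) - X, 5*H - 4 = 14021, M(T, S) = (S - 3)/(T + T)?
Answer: 521194/1986569 ≈ 0.26236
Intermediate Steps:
M(T, S) = (-3 + S)/(2*T) (M(T, S) = (-3 + S)/((2*T)) = (-3 + S)*(1/(2*T)) = (-3 + S)/(2*T))
H = 2805 (H = ⅘ + (⅕)*14021 = ⅘ + 14021/5 = 2805)
L(n, X) = -15 - X (L(n, X) = -8 + (-7 - X) = -15 - X)
H/17978 + L(-76, 32)/(-442) = 2805/17978 + (-15 - 1*32)/(-442) = 2805*(1/17978) + (-15 - 32)*(-1/442) = 2805/17978 - 47*(-1/442) = 2805/17978 + 47/442 = 521194/1986569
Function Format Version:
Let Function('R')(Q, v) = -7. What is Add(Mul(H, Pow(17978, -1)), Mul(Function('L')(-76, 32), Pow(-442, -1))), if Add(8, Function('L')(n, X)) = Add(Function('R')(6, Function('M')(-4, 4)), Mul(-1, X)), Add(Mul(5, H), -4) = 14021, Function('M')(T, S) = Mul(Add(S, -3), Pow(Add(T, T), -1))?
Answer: Rational(521194, 1986569) ≈ 0.26236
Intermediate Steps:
Function('M')(T, S) = Mul(Rational(1, 2), Pow(T, -1), Add(-3, S)) (Function('M')(T, S) = Mul(Add(-3, S), Pow(Mul(2, T), -1)) = Mul(Add(-3, S), Mul(Rational(1, 2), Pow(T, -1))) = Mul(Rational(1, 2), Pow(T, -1), Add(-3, S)))
H = 2805 (H = Add(Rational(4, 5), Mul(Rational(1, 5), 14021)) = Add(Rational(4, 5), Rational(14021, 5)) = 2805)
Function('L')(n, X) = Add(-15, Mul(-1, X)) (Function('L')(n, X) = Add(-8, Add(-7, Mul(-1, X))) = Add(-15, Mul(-1, X)))
Add(Mul(H, Pow(17978, -1)), Mul(Function('L')(-76, 32), Pow(-442, -1))) = Add(Mul(2805, Pow(17978, -1)), Mul(Add(-15, Mul(-1, 32)), Pow(-442, -1))) = Add(Mul(2805, Rational(1, 17978)), Mul(Add(-15, -32), Rational(-1, 442))) = Add(Rational(2805, 17978), Mul(-47, Rational(-1, 442))) = Add(Rational(2805, 17978), Rational(47, 442)) = Rational(521194, 1986569)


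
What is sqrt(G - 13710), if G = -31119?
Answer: 3*I*sqrt(4981) ≈ 211.73*I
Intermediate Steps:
sqrt(G - 13710) = sqrt(-31119 - 13710) = sqrt(-44829) = 3*I*sqrt(4981)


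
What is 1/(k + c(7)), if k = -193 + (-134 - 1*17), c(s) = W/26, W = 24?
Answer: -13/4460 ≈ -0.0029148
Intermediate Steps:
c(s) = 12/13 (c(s) = 24/26 = 24*(1/26) = 12/13)
k = -344 (k = -193 + (-134 - 17) = -193 - 151 = -344)
1/(k + c(7)) = 1/(-344 + 12/13) = 1/(-4460/13) = -13/4460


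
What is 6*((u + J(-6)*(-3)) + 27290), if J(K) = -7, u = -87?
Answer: 163344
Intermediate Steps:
6*((u + J(-6)*(-3)) + 27290) = 6*((-87 - 7*(-3)) + 27290) = 6*((-87 + 21) + 27290) = 6*(-66 + 27290) = 6*27224 = 163344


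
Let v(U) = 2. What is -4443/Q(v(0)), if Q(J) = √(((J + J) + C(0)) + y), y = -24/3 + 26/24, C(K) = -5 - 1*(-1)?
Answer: 8886*I*√249/83 ≈ 1689.4*I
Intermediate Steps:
C(K) = -4 (C(K) = -5 + 1 = -4)
y = -83/12 (y = -24*⅓ + 26*(1/24) = -8 + 13/12 = -83/12 ≈ -6.9167)
Q(J) = √(-131/12 + 2*J) (Q(J) = √(((J + J) - 4) - 83/12) = √((2*J - 4) - 83/12) = √((-4 + 2*J) - 83/12) = √(-131/12 + 2*J))
-4443/Q(v(0)) = -4443*6/√(-393 + 72*2) = -4443*6/√(-393 + 144) = -4443*(-2*I*√249/83) = -(-8886)*I*√249/83 = 8886*I*√249/83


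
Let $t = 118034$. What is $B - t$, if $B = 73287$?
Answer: $-44747$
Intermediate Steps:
$B - t = 73287 - 118034 = -44747$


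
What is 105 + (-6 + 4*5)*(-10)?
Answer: -35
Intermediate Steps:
105 + (-6 + 4*5)*(-10) = 105 + (-6 + 20)*(-10) = 105 + 14*(-10) = 105 - 140 = -35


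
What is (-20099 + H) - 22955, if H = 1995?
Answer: -41059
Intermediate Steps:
(-20099 + H) - 22955 = (-20099 + 1995) - 22955 = -18104 - 22955 = -41059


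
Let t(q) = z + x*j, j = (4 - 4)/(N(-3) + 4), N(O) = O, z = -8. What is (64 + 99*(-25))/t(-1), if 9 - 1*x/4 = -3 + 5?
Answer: 2411/8 ≈ 301.38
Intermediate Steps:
x = 28 (x = 36 - 4*(-3 + 5) = 36 - 4*2 = 36 - 8 = 28)
j = 0 (j = (4 - 4)/(-3 + 4) = 0/1 = 0*1 = 0)
t(q) = -8 (t(q) = -8 + 28*0 = -8 + 0 = -8)
(64 + 99*(-25))/t(-1) = (64 + 99*(-25))/(-8) = (64 - 2475)*(-⅛) = -2411*(-⅛) = 2411/8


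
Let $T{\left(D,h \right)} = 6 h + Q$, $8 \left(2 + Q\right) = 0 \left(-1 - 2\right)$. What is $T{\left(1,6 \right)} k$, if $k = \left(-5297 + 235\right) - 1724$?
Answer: $-230724$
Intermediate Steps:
$Q = -2$ ($Q = -2 + \frac{0 \left(-1 - 2\right)}{8} = -2 + \frac{0 \left(-3\right)}{8} = -2 + \frac{1}{8} \cdot 0 = -2 + 0 = -2$)
$k = -6786$ ($k = -5062 - 1724 = -6786$)
$T{\left(D,h \right)} = -2 + 6 h$ ($T{\left(D,h \right)} = 6 h - 2 = -2 + 6 h$)
$T{\left(1,6 \right)} k = \left(-2 + 6 \cdot 6\right) \left(-6786\right) = \left(-2 + 36\right) \left(-6786\right) = 34 \left(-6786\right) = -230724$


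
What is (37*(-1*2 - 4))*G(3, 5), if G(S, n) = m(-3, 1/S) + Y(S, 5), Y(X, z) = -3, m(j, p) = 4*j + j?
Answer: 3996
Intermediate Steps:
m(j, p) = 5*j
G(S, n) = -18 (G(S, n) = 5*(-3) - 3 = -15 - 3 = -18)
(37*(-1*2 - 4))*G(3, 5) = (37*(-1*2 - 4))*(-18) = (37*(-2 - 4))*(-18) = (37*(-6))*(-18) = -222*(-18) = 3996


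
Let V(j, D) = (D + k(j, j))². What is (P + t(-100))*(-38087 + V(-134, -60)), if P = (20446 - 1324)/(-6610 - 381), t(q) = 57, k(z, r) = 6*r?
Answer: 268745580285/6991 ≈ 3.8442e+7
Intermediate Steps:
V(j, D) = (D + 6*j)²
P = -19122/6991 (P = 19122/(-6991) = 19122*(-1/6991) = -19122/6991 ≈ -2.7352)
(P + t(-100))*(-38087 + V(-134, -60)) = (-19122/6991 + 57)*(-38087 + (-60 + 6*(-134))²) = 379365*(-38087 + (-60 - 804)²)/6991 = 379365*(-38087 + (-864)²)/6991 = 379365*(-38087 + 746496)/6991 = (379365/6991)*708409 = 268745580285/6991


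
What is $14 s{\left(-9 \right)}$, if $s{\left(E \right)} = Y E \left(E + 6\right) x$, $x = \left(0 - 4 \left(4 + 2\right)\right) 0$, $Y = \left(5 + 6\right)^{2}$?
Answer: $0$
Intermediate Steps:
$Y = 121$ ($Y = 11^{2} = 121$)
$x = 0$ ($x = \left(0 - 24\right) 0 = \left(-24\right) 0 = 0$)
$s{\left(E \right)} = 0$ ($s{\left(E \right)} = 121 E \left(E + 6\right) 0 = 121 E \left(6 + E\right) 0 = 0$)
$14 s{\left(-9 \right)} = 14 \cdot 0 = 0$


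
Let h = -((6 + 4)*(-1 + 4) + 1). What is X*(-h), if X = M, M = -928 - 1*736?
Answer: -51584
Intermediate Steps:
M = -1664 (M = -928 - 736 = -1664)
h = -31 (h = -(10*3 + 1) = -(30 + 1) = -1*31 = -31)
X = -1664
X*(-h) = -(-1664)*(-31) = -1664*31 = -51584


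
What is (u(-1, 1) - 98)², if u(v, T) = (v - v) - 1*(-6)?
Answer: 8464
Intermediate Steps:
u(v, T) = 6 (u(v, T) = 0 + 6 = 6)
(u(-1, 1) - 98)² = (6 - 98)² = (-92)² = 8464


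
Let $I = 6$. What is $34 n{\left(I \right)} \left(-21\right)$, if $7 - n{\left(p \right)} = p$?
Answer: $-714$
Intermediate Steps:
$n{\left(p \right)} = 7 - p$
$34 n{\left(I \right)} \left(-21\right) = 34 \left(7 - 6\right) \left(-21\right) = 34 \cdot 1 \left(-21\right) = 34 \left(-21\right) = -714$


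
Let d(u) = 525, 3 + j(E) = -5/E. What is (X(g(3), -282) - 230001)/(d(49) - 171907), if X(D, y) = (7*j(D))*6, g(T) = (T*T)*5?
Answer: 690395/514146 ≈ 1.3428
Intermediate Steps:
j(E) = -3 - 5/E
g(T) = 5*T**2 (g(T) = T**2*5 = 5*T**2)
X(D, y) = -126 - 210/D (X(D, y) = (7*(-3 - 5/D))*6 = (-21 - 35/D)*6 = -126 - 210/D)
(X(g(3), -282) - 230001)/(d(49) - 171907) = ((-126 - 210/(5*3**2)) - 230001)/(525 - 171907) = ((-126 - 210/(5*9)) - 230001)/(-171382) = ((-126 - 210/45) - 230001)*(-1/171382) = ((-126 - 210*1/45) - 230001)*(-1/171382) = ((-126 - 14/3) - 230001)*(-1/171382) = (-392/3 - 230001)*(-1/171382) = -690395/3*(-1/171382) = 690395/514146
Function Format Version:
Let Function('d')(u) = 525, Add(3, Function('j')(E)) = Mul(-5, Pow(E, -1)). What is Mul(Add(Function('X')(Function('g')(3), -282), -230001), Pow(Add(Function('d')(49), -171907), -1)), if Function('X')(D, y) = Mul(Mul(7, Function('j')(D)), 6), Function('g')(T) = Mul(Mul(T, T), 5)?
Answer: Rational(690395, 514146) ≈ 1.3428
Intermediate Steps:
Function('j')(E) = Add(-3, Mul(-5, Pow(E, -1)))
Function('g')(T) = Mul(5, Pow(T, 2)) (Function('g')(T) = Mul(Pow(T, 2), 5) = Mul(5, Pow(T, 2)))
Function('X')(D, y) = Add(-126, Mul(-210, Pow(D, -1))) (Function('X')(D, y) = Mul(Mul(7, Add(-3, Mul(-5, Pow(D, -1)))), 6) = Mul(Add(-21, Mul(-35, Pow(D, -1))), 6) = Add(-126, Mul(-210, Pow(D, -1))))
Mul(Add(Function('X')(Function('g')(3), -282), -230001), Pow(Add(Function('d')(49), -171907), -1)) = Mul(Add(Add(-126, Mul(-210, Pow(Mul(5, Pow(3, 2)), -1))), -230001), Pow(Add(525, -171907), -1)) = Mul(Add(Add(-126, Mul(-210, Pow(Mul(5, 9), -1))), -230001), Pow(-171382, -1)) = Mul(Add(Add(-126, Mul(-210, Pow(45, -1))), -230001), Rational(-1, 171382)) = Mul(Add(Add(-126, Mul(-210, Rational(1, 45))), -230001), Rational(-1, 171382)) = Mul(Add(Add(-126, Rational(-14, 3)), -230001), Rational(-1, 171382)) = Mul(Add(Rational(-392, 3), -230001), Rational(-1, 171382)) = Mul(Rational(-690395, 3), Rational(-1, 171382)) = Rational(690395, 514146)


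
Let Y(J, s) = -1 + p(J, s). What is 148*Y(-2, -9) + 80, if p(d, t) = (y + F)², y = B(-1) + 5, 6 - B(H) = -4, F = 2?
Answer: 42704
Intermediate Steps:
B(H) = 10 (B(H) = 6 - 1*(-4) = 6 + 4 = 10)
y = 15 (y = 10 + 5 = 15)
p(d, t) = 289 (p(d, t) = (15 + 2)² = 17² = 289)
Y(J, s) = 288 (Y(J, s) = -1 + 289 = 288)
148*Y(-2, -9) + 80 = 148*288 + 80 = 42624 + 80 = 42704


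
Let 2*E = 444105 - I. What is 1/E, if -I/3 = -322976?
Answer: -2/524823 ≈ -3.8108e-6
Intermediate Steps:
I = 968928 (I = -3*(-322976) = 968928)
E = -524823/2 (E = (444105 - 1*968928)/2 = (444105 - 968928)/2 = (1/2)*(-524823) = -524823/2 ≈ -2.6241e+5)
1/E = 1/(-524823/2) = -2/524823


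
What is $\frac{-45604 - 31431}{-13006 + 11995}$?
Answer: $\frac{77035}{1011} \approx 76.197$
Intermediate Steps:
$\frac{-45604 - 31431}{-13006 + 11995} = \frac{-45604 - 31431}{-1011} = \left(-45604 - 31431\right) \left(- \frac{1}{1011}\right) = \left(-77035\right) \left(- \frac{1}{1011}\right) = \frac{77035}{1011}$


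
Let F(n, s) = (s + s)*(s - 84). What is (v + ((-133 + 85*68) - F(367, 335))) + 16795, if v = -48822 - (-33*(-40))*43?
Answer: -251310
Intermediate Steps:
F(n, s) = 2*s*(-84 + s) (F(n, s) = (2*s)*(-84 + s) = 2*s*(-84 + s))
v = -105582 (v = -48822 - 1320*43 = -48822 - 1*56760 = -48822 - 56760 = -105582)
(v + ((-133 + 85*68) - F(367, 335))) + 16795 = (-105582 + ((-133 + 85*68) - 2*335*(-84 + 335))) + 16795 = (-105582 + ((-133 + 5780) - 2*335*251)) + 16795 = (-105582 + (5647 - 1*168170)) + 16795 = (-105582 + (5647 - 168170)) + 16795 = (-105582 - 162523) + 16795 = -268105 + 16795 = -251310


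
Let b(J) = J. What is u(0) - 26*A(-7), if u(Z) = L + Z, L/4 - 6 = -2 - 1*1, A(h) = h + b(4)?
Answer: 90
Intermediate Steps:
A(h) = 4 + h (A(h) = h + 4 = 4 + h)
L = 12 (L = 24 + 4*(-2 - 1*1) = 24 + 4*(-2 - 1) = 24 + 4*(-3) = 24 - 12 = 12)
u(Z) = 12 + Z
u(0) - 26*A(-7) = (12 + 0) - 26*(4 - 7) = 12 - 26*(-3) = 12 + 78 = 90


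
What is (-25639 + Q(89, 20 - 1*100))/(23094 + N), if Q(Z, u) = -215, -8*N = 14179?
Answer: -206832/170573 ≈ -1.2126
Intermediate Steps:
N = -14179/8 (N = -⅛*14179 = -14179/8 ≈ -1772.4)
(-25639 + Q(89, 20 - 1*100))/(23094 + N) = (-25639 - 215)/(23094 - 14179/8) = -25854/170573/8 = -25854*8/170573 = -206832/170573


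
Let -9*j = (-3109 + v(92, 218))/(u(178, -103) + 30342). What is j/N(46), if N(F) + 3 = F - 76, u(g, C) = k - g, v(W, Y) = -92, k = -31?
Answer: -97/271197 ≈ -0.00035767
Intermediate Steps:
u(g, C) = -31 - g
N(F) = -79 + F (N(F) = -3 + (F - 76) = -3 + (-76 + F) = -79 + F)
j = 1067/90399 (j = -(-3109 - 92)/(9*((-31 - 1*178) + 30342)) = -(-1067)/(3*((-31 - 178) + 30342)) = -(-1067)/(3*(-209 + 30342)) = -(-1067)/(3*30133) = -⅑*(-3201/30133) = 1067/90399 ≈ 0.011803)
j/N(46) = 1067/(90399*(-79 + 46)) = (1067/90399)/(-33) = (1067/90399)*(-1/33) = -97/271197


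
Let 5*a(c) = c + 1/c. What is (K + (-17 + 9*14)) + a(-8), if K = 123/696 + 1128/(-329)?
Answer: 21137/203 ≈ 104.12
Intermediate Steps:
a(c) = c/5 + 1/(5*c) (a(c) = (c + 1/c)/5 = c/5 + 1/(5*c))
K = -5281/1624 (K = 123*(1/696) + 1128*(-1/329) = 41/232 - 24/7 = -5281/1624 ≈ -3.2518)
(K + (-17 + 9*14)) + a(-8) = (-5281/1624 + (-17 + 9*14)) + (1/5)*(1 + (-8)**2)/(-8) = (-5281/1624 + (-17 + 126)) + (1/5)*(-1/8)*(1 + 64) = (-5281/1624 + 109) + (1/5)*(-1/8)*65 = 171735/1624 - 13/8 = 21137/203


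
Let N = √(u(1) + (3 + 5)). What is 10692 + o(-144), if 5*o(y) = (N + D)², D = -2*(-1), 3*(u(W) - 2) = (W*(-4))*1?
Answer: 160418/15 + 4*√78/15 ≈ 10697.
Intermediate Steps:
u(W) = 2 - 4*W/3 (u(W) = 2 + ((W*(-4))*1)/3 = 2 + (-4*W*1)/3 = 2 + (-4*W)/3 = 2 - 4*W/3)
D = 2
N = √78/3 (N = √((2 - 4/3*1) + (3 + 5)) = √((2 - 4/3) + 8) = √(⅔ + 8) = √(26/3) = √78/3 ≈ 2.9439)
o(y) = (2 + √78/3)²/5 (o(y) = (√78/3 + 2)²/5 = (2 + √78/3)²/5)
10692 + o(-144) = 10692 + (6 + √78)²/45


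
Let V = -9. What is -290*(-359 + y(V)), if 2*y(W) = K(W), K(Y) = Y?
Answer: 105415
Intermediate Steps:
y(W) = W/2
-290*(-359 + y(V)) = -290*(-359 + (1/2)*(-9)) = -290*(-359 - 9/2) = -290*(-727/2) = 105415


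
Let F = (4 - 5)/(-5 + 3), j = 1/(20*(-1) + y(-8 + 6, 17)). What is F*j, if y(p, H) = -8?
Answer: -1/56 ≈ -0.017857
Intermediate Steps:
j = -1/28 (j = 1/(20*(-1) - 8) = 1/(-20 - 8) = 1/(-28) = -1/28 ≈ -0.035714)
F = 1/2 (F = -1/(-2) = -1*(-1/2) = 1/2 ≈ 0.50000)
F*j = (1/2)*(-1/28) = -1/56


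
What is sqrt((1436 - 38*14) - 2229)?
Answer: 5*I*sqrt(53) ≈ 36.401*I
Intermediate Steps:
sqrt((1436 - 38*14) - 2229) = sqrt((1436 - 532) - 2229) = sqrt(904 - 2229) = sqrt(-1325) = 5*I*sqrt(53)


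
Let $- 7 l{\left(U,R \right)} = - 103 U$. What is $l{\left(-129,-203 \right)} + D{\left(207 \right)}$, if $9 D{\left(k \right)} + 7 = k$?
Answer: $- \frac{118183}{63} \approx -1875.9$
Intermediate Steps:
$l{\left(U,R \right)} = \frac{103 U}{7}$ ($l{\left(U,R \right)} = - \frac{\left(-103\right) U}{7} = \frac{103 U}{7}$)
$D{\left(k \right)} = - \frac{7}{9} + \frac{k}{9}$
$l{\left(-129,-203 \right)} + D{\left(207 \right)} = \frac{103}{7} \left(-129\right) + \left(- \frac{7}{9} + \frac{1}{9} \cdot 207\right) = - \frac{13287}{7} + \left(- \frac{7}{9} + 23\right) = - \frac{13287}{7} + \frac{200}{9} = - \frac{118183}{63}$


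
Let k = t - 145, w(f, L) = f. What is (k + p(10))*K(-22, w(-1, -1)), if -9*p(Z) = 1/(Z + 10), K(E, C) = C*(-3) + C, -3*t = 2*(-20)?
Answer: -23701/90 ≈ -263.34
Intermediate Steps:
t = 40/3 (t = -2*(-20)/3 = -⅓*(-40) = 40/3 ≈ 13.333)
K(E, C) = -2*C (K(E, C) = -3*C + C = -2*C)
k = -395/3 (k = 40/3 - 145 = -395/3 ≈ -131.67)
p(Z) = -1/(9*(10 + Z)) (p(Z) = -1/(9*(Z + 10)) = -1/(9*(10 + Z)))
(k + p(10))*K(-22, w(-1, -1)) = (-395/3 - 1/(90 + 9*10))*(-2*(-1)) = (-395/3 - 1/(90 + 90))*2 = (-395/3 - 1/180)*2 = -23701/180*2 = -23701/90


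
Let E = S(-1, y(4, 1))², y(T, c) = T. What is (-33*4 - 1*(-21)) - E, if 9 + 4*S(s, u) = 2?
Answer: -1825/16 ≈ -114.06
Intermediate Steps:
S(s, u) = -7/4 (S(s, u) = -9/4 + (¼)*2 = -9/4 + ½ = -7/4)
E = 49/16 (E = (-7/4)² = 49/16 ≈ 3.0625)
(-33*4 - 1*(-21)) - E = (-33*4 - 1*(-21)) - 1*49/16 = (-132 + 21) - 49/16 = -111 - 49/16 = -1825/16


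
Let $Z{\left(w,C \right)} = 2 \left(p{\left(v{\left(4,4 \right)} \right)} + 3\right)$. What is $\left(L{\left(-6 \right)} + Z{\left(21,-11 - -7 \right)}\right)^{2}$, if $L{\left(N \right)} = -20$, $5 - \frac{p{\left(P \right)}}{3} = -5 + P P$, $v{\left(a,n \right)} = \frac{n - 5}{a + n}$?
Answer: $\frac{2157961}{1024} \approx 2107.4$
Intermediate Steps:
$v{\left(a,n \right)} = \frac{-5 + n}{a + n}$
$p{\left(P \right)} = 30 - 3 P^{2}$ ($p{\left(P \right)} = 15 - 3 \left(-5 + P P\right) = 15 - 3 \left(-5 + P^{2}\right) = 15 - \left(-15 + 3 P^{2}\right) = 30 - 3 P^{2}$)
$Z{\left(w,C \right)} = \frac{2109}{32}$ ($Z{\left(w,C \right)} = 2 \left(\left(30 - 3 \left(\frac{-5 + 4}{4 + 4}\right)^{2}\right) + 3\right) = 2 \left(\left(30 - 3 \left(\frac{1}{8} \left(-1\right)\right)^{2}\right) + 3\right) = 2 \left(\left(30 - 3 \left(- \frac{1}{8}\right)^{2}\right) + 3\right) = 2 \left(\left(30 - \frac{3}{64}\right) + 3\right) = 2 \left(\frac{1917}{64} + 3\right) = 2 \cdot \frac{2109}{64} = \frac{2109}{32}$)
$\left(L{\left(-6 \right)} + Z{\left(21,-11 - -7 \right)}\right)^{2} = \left(-20 + \frac{2109}{32}\right)^{2} = \left(\frac{1469}{32}\right)^{2} = \frac{2157961}{1024}$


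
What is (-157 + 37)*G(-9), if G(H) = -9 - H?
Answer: 0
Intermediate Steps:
(-157 + 37)*G(-9) = (-157 + 37)*(-9 - 1*(-9)) = -120*(-9 + 9) = -120*0 = 0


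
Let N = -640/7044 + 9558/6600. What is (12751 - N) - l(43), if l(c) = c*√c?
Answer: 24697332827/1937100 - 43*√43 ≈ 12468.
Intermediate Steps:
l(c) = c^(3/2)
N = 2629273/1937100 (N = -640*1/7044 + 9558*(1/6600) = -160/1761 + 1593/1100 = 2629273/1937100 ≈ 1.3573)
(12751 - N) - l(43) = (12751 - 1*2629273/1937100) - 43^(3/2) = (12751 - 2629273/1937100) - 43*√43 = 24697332827/1937100 - 43*√43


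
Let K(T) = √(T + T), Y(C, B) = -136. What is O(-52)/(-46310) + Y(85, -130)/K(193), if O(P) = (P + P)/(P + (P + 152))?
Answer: 13/277860 - 68*√386/193 ≈ -6.9222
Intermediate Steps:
K(T) = √2*√T (K(T) = √(2*T) = √2*√T)
O(P) = 2*P/(152 + 2*P) (O(P) = (2*P)/(P + (152 + P)) = (2*P)/(152 + 2*P) = 2*P/(152 + 2*P))
O(-52)/(-46310) + Y(85, -130)/K(193) = -52/(76 - 52)/(-46310) - 136*√386/386 = -52/24*(-1/46310) - 136*√386/386 = -52*1/24*(-1/46310) - 68*√386/193 = -13/6*(-1/46310) - 68*√386/193 = 13/277860 - 68*√386/193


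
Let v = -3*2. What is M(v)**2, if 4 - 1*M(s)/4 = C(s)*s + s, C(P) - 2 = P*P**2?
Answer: 25969216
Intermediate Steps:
C(P) = 2 + P**3 (C(P) = 2 + P*P**2 = 2 + P**3)
v = -6
M(s) = 16 - 4*s - 4*s*(2 + s**3) (M(s) = 16 - 4*((2 + s**3)*s + s) = 16 - 4*(s*(2 + s**3) + s) = 16 - 4*(s + s*(2 + s**3)) = 16 + (-4*s - 4*s*(2 + s**3)) = 16 - 4*s - 4*s*(2 + s**3))
M(v)**2 = (16 - 12*(-6) - 4*(-6)**4)**2 = (16 + 72 - 4*1296)**2 = (16 + 72 - 5184)**2 = (-5096)**2 = 25969216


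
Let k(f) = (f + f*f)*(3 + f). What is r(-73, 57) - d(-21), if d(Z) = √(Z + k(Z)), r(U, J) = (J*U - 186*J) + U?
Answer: -14836 - 19*I*√21 ≈ -14836.0 - 87.069*I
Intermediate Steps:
r(U, J) = U - 186*J + J*U (r(U, J) = (-186*J + J*U) + U = U - 186*J + J*U)
k(f) = (3 + f)*(f + f²) (k(f) = (f + f²)*(3 + f) = (3 + f)*(f + f²))
d(Z) = √(Z + Z*(3 + Z² + 4*Z))
r(-73, 57) - d(-21) = (-73 - 186*57 + 57*(-73)) - √(-21*(4 + (-21)² + 4*(-21))) = (-73 - 10602 - 4161) - √(-21*(4 + 441 - 84)) = -14836 - √(-21*361) = -14836 - √(-7581) = -14836 - 19*I*√21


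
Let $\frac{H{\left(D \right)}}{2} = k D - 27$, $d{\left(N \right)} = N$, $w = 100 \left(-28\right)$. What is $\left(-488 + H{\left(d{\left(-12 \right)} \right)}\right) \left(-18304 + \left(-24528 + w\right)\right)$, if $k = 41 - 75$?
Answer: $-12503168$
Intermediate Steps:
$w = -2800$
$k = -34$
$H{\left(D \right)} = -54 - 68 D$ ($H{\left(D \right)} = 2 \left(- 34 D - 27\right) = 2 \left(-27 - 34 D\right) = -54 - 68 D$)
$\left(-488 + H{\left(d{\left(-12 \right)} \right)}\right) \left(-18304 + \left(-24528 + w\right)\right) = \left(-488 - -762\right) \left(-18304 - 27328\right) = \left(-488 + \left(-54 + 816\right)\right) \left(-18304 - 27328\right) = \left(-488 + 762\right) \left(-45632\right) = 274 \left(-45632\right) = -12503168$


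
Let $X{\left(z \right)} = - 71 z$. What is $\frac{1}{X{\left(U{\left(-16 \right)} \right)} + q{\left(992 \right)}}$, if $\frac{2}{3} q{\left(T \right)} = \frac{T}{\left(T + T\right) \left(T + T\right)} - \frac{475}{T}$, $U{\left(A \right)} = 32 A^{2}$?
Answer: $- \frac{7936}{4615837249} \approx -1.7193 \cdot 10^{-6}$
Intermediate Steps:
$q{\left(T \right)} = - \frac{5697}{8 T}$ ($q{\left(T \right)} = \frac{3 \left(\frac{T}{\left(T + T\right) \left(T + T\right)} - \frac{475}{T}\right)}{2} = \frac{3 \left(\frac{T}{2 T 2 T} - \frac{475}{T}\right)}{2} = \frac{3 \left(\frac{T}{4 T^{2}} - \frac{475}{T}\right)}{2} = \frac{3 \left(T \frac{1}{4 T^{2}} - \frac{475}{T}\right)}{2} = \frac{3 \left(\frac{1}{4 T} - \frac{475}{T}\right)}{2} = \frac{3 \left(- \frac{1899}{4 T}\right)}{2} = - \frac{5697}{8 T}$)
$\frac{1}{X{\left(U{\left(-16 \right)} \right)} + q{\left(992 \right)}} = \frac{1}{- 71 \cdot 32 \left(-16\right)^{2} - \frac{5697}{8 \cdot 992}} = \frac{1}{- 71 \cdot 32 \cdot 256 - \frac{5697}{7936}} = \frac{1}{\left(-71\right) 8192 - \frac{5697}{7936}} = \frac{1}{-581632 - \frac{5697}{7936}} = \frac{1}{- \frac{4615837249}{7936}} = - \frac{7936}{4615837249}$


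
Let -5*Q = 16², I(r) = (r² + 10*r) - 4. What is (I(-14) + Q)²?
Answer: 16/25 ≈ 0.64000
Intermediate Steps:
I(r) = -4 + r² + 10*r
Q = -256/5 (Q = -⅕*16² = -⅕*256 = -256/5 ≈ -51.200)
(I(-14) + Q)² = ((-4 + (-14)² + 10*(-14)) - 256/5)² = ((-4 + 196 - 140) - 256/5)² = (52 - 256/5)² = (⅘)² = 16/25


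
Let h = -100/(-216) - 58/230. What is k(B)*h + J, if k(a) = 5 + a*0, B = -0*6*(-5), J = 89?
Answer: 111847/1242 ≈ 90.054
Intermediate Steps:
B = 0 (B = -1*0*(-5) = 0*(-5) = 0)
h = 1309/6210 (h = -100*(-1/216) - 58*1/230 = 25/54 - 29/115 = 1309/6210 ≈ 0.21079)
k(a) = 5 (k(a) = 5 + 0 = 5)
k(B)*h + J = 5*(1309/6210) + 89 = 1309/1242 + 89 = 111847/1242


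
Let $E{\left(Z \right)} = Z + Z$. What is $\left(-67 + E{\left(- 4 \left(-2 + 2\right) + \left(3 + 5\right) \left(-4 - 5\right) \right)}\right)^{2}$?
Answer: $44521$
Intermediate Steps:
$E{\left(Z \right)} = 2 Z$
$\left(-67 + E{\left(- 4 \left(-2 + 2\right) + \left(3 + 5\right) \left(-4 - 5\right) \right)}\right)^{2} = \left(-67 + 2 \left(- 4 \left(-2 + 2\right) + \left(3 + 5\right) \left(-4 - 5\right)\right)\right)^{2} = \left(-67 + 2 \left(\left(-4\right) 0 + 8 \left(-9\right)\right)\right)^{2} = \left(-67 + 2 \left(0 - 72\right)\right)^{2} = \left(-67 + 2 \left(-72\right)\right)^{2} = \left(-67 - 144\right)^{2} = \left(-211\right)^{2} = 44521$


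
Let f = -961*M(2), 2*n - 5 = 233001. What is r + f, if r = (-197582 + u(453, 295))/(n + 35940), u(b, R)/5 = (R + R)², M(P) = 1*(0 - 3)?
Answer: 441036087/152443 ≈ 2893.1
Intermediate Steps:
M(P) = -3 (M(P) = 1*(-3) = -3)
u(b, R) = 20*R² (u(b, R) = 5*(R + R)² = 5*(2*R)² = 5*(4*R²) = 20*R²)
n = 116503 (n = 5/2 + (½)*233001 = 5/2 + 233001/2 = 116503)
f = 2883 (f = -961*(-3) = 2883)
r = 1542918/152443 (r = (-197582 + 20*295²)/(116503 + 35940) = (-197582 + 20*87025)/152443 = (-197582 + 1740500)*(1/152443) = 1542918*(1/152443) = 1542918/152443 ≈ 10.121)
r + f = 1542918/152443 + 2883 = 441036087/152443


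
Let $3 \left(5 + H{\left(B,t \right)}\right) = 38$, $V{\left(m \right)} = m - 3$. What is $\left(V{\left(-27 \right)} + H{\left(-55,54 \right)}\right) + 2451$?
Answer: $\frac{7286}{3} \approx 2428.7$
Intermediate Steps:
$V{\left(m \right)} = -3 + m$ ($V{\left(m \right)} = m - 3 = -3 + m$)
$H{\left(B,t \right)} = \frac{23}{3}$ ($H{\left(B,t \right)} = -5 + \frac{1}{3} \cdot 38 = -5 + \frac{38}{3} = \frac{23}{3}$)
$\left(V{\left(-27 \right)} + H{\left(-55,54 \right)}\right) + 2451 = \left(\left(-3 - 27\right) + \frac{23}{3}\right) + 2451 = \left(-30 + \frac{23}{3}\right) + 2451 = - \frac{67}{3} + 2451 = \frac{7286}{3}$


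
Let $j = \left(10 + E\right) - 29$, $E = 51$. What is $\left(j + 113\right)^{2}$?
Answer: $21025$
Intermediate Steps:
$j = 32$ ($j = \left(10 + 51\right) - 29 = 61 - 29 = 32$)
$\left(j + 113\right)^{2} = \left(32 + 113\right)^{2} = 145^{2} = 21025$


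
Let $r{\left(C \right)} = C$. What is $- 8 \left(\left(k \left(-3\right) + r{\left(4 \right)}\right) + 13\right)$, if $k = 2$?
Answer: $-88$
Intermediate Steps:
$- 8 \left(\left(k \left(-3\right) + r{\left(4 \right)}\right) + 13\right) = - 8 \left(\left(2 \left(-3\right) + 4\right) + 13\right) = - 8 \left(\left(-6 + 4\right) + 13\right) = - 8 \left(-2 + 13\right) = \left(-8\right) 11 = -88$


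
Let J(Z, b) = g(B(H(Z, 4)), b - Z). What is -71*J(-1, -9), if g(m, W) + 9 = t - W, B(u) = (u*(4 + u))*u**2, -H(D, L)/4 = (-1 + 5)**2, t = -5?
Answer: 426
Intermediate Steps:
H(D, L) = -64 (H(D, L) = -4*(-1 + 5)**2 = -4*4**2 = -4*16 = -64)
B(u) = u**3*(4 + u)
g(m, W) = -14 - W (g(m, W) = -9 + (-5 - W) = -14 - W)
J(Z, b) = -14 + Z - b (J(Z, b) = -14 - (b - Z) = -14 + (Z - b) = -14 + Z - b)
-71*J(-1, -9) = -71*(-14 - 1 - 1*(-9)) = -71*(-14 - 1 + 9) = -71*(-6) = 426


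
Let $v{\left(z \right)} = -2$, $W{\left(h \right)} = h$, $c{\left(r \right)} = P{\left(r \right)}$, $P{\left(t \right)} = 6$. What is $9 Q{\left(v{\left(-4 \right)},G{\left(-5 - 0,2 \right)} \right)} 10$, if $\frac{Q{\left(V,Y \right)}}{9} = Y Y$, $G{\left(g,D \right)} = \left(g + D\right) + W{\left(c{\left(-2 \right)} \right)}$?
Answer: $7290$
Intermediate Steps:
$c{\left(r \right)} = 6$
$G{\left(g,D \right)} = 6 + D + g$ ($G{\left(g,D \right)} = \left(g + D\right) + 6 = \left(D + g\right) + 6 = 6 + D + g$)
$Q{\left(V,Y \right)} = 9 Y^{2}$ ($Q{\left(V,Y \right)} = 9 Y Y = 9 Y^{2}$)
$9 Q{\left(v{\left(-4 \right)},G{\left(-5 - 0,2 \right)} \right)} 10 = 9 \cdot 9 \left(6 + 2 - 5\right)^{2} \cdot 10 = 9 \cdot 9 \cdot 3^{2} \cdot 10 = 9 \cdot 9 \cdot 9 \cdot 10 = 9 \cdot 81 \cdot 10 = 729 \cdot 10 = 7290$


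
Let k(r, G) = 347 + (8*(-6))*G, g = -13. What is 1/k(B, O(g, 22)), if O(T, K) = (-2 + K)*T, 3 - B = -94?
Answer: 1/12827 ≈ 7.7961e-5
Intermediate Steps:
B = 97 (B = 3 - 1*(-94) = 3 + 94 = 97)
O(T, K) = T*(-2 + K)
k(r, G) = 347 - 48*G
1/k(B, O(g, 22)) = 1/(347 - (-624)*(-2 + 22)) = 1/(347 - (-624)*20) = 1/(347 - 48*(-260)) = 1/(347 + 12480) = 1/12827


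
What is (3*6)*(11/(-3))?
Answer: -66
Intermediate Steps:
(3*6)*(11/(-3)) = 18*(11*(-1/3)) = 18*(-11/3) = -66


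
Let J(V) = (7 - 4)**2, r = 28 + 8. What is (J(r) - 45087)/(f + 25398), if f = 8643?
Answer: -15026/11347 ≈ -1.3242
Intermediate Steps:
r = 36
J(V) = 9 (J(V) = 3**2 = 9)
(J(r) - 45087)/(f + 25398) = (9 - 45087)/(8643 + 25398) = -45078/34041 = -45078*1/34041 = -15026/11347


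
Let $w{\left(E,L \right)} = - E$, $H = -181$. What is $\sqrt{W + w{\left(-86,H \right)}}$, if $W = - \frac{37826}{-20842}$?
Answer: $\frac{\sqrt{9536455099}}{10421} \approx 9.371$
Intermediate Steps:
$W = \frac{18913}{10421}$ ($W = \left(-37826\right) \left(- \frac{1}{20842}\right) = \frac{18913}{10421} \approx 1.8149$)
$\sqrt{W + w{\left(-86,H \right)}} = \sqrt{\frac{18913}{10421} - -86} = \sqrt{\frac{18913}{10421} + 86} = \sqrt{\frac{915119}{10421}} = \frac{\sqrt{9536455099}}{10421}$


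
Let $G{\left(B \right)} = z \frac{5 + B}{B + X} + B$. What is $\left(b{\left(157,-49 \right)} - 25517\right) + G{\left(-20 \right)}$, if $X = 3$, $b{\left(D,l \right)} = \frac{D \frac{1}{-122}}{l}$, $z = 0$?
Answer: $- \frac{152660029}{5978} \approx -25537.0$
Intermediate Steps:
$b{\left(D,l \right)} = - \frac{D}{122 l}$ ($b{\left(D,l \right)} = \frac{D \left(- \frac{1}{122}\right)}{l} = \frac{\left(- \frac{1}{122}\right) D}{l} = - \frac{D}{122 l}$)
$G{\left(B \right)} = B$ ($G{\left(B \right)} = 0 \frac{5 + B}{B + 3} + B = 0 \frac{5 + B}{3 + B} + B = 0 + B = B$)
$\left(b{\left(157,-49 \right)} - 25517\right) + G{\left(-20 \right)} = \left(\left(- \frac{1}{122}\right) 157 \frac{1}{-49} - 25517\right) - 20 = \left(\left(- \frac{1}{122}\right) 157 \left(- \frac{1}{49}\right) - 25517\right) - 20 = \left(\frac{157}{5978} - 25517\right) - 20 = - \frac{152540469}{5978} - 20 = - \frac{152660029}{5978}$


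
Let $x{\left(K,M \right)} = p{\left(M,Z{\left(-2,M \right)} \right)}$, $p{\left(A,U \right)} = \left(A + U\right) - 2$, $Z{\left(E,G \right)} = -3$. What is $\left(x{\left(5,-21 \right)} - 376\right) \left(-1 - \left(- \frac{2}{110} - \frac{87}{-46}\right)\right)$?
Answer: $\frac{1461069}{1265} \approx 1155.0$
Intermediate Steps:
$p{\left(A,U \right)} = -2 + A + U$
$x{\left(K,M \right)} = -5 + M$ ($x{\left(K,M \right)} = -2 + M - 3 = -5 + M$)
$\left(x{\left(5,-21 \right)} - 376\right) \left(-1 - \left(- \frac{2}{110} - \frac{87}{-46}\right)\right) = \left(\left(-5 - 21\right) - 376\right) \left(-1 - \left(- \frac{2}{110} - \frac{87}{-46}\right)\right) = \left(-26 - 376\right) \left(-1 - \left(\left(-2\right) \frac{1}{110} - - \frac{87}{46}\right)\right) = - 402 \left(-1 - \left(- \frac{1}{55} + \frac{87}{46}\right)\right) = - 402 \left(-1 - \frac{4739}{2530}\right) = \left(-402\right) \left(- \frac{7269}{2530}\right) = \frac{1461069}{1265}$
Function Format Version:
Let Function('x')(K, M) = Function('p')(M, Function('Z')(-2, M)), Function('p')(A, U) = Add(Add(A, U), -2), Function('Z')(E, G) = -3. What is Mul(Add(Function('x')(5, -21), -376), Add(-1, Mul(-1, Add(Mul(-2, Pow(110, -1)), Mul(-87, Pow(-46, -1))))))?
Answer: Rational(1461069, 1265) ≈ 1155.0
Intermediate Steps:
Function('p')(A, U) = Add(-2, A, U)
Function('x')(K, M) = Add(-5, M) (Function('x')(K, M) = Add(-2, M, -3) = Add(-5, M))
Mul(Add(Function('x')(5, -21), -376), Add(-1, Mul(-1, Add(Mul(-2, Pow(110, -1)), Mul(-87, Pow(-46, -1)))))) = Mul(Add(Add(-5, -21), -376), Add(-1, Mul(-1, Add(Mul(-2, Pow(110, -1)), Mul(-87, Pow(-46, -1)))))) = Mul(Add(-26, -376), Add(-1, Mul(-1, Add(Mul(-2, Rational(1, 110)), Mul(-87, Rational(-1, 46)))))) = Mul(-402, Add(-1, Mul(-1, Add(Rational(-1, 55), Rational(87, 46))))) = Mul(-402, Add(-1, Mul(-1, Rational(4739, 2530)))) = Mul(-402, Add(-1, Rational(-4739, 2530))) = Mul(-402, Rational(-7269, 2530)) = Rational(1461069, 1265)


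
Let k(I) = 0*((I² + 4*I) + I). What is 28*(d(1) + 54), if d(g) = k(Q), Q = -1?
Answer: 1512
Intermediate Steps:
k(I) = 0 (k(I) = 0*(I² + 5*I) = 0)
d(g) = 0
28*(d(1) + 54) = 28*(0 + 54) = 28*54 = 1512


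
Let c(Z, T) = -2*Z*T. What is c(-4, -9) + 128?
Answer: 56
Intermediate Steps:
c(Z, T) = -2*T*Z
c(-4, -9) + 128 = -2*(-9)*(-4) + 128 = -72 + 128 = 56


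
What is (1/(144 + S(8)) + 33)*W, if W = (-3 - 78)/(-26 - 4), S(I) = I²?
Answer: 37071/416 ≈ 89.113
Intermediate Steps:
W = 27/10 (W = -81/(-30) = -81*(-1/30) = 27/10 ≈ 2.7000)
(1/(144 + S(8)) + 33)*W = (1/(144 + 8²) + 33)*(27/10) = (1/(144 + 64) + 33)*(27/10) = (1/208 + 33)*(27/10) = (6865/208)*(27/10) = 37071/416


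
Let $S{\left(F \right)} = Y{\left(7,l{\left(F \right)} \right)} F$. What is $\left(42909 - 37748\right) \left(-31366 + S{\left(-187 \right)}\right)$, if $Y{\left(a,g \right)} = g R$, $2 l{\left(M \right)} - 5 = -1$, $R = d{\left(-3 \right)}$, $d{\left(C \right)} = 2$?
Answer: $-165740354$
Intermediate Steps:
$R = 2$
$l{\left(M \right)} = 2$ ($l{\left(M \right)} = \frac{5}{2} + \frac{1}{2} \left(-1\right) = \frac{5}{2} - \frac{1}{2} = 2$)
$Y{\left(a,g \right)} = 2 g$ ($Y{\left(a,g \right)} = g 2 = 2 g$)
$S{\left(F \right)} = 4 F$ ($S{\left(F \right)} = 2 \cdot 2 F = 4 F$)
$\left(42909 - 37748\right) \left(-31366 + S{\left(-187 \right)}\right) = \left(42909 - 37748\right) \left(-31366 + 4 \left(-187\right)\right) = 5161 \left(-31366 - 748\right) = 5161 \left(-32114\right) = -165740354$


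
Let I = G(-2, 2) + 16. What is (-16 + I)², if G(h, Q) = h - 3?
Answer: 25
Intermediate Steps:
G(h, Q) = -3 + h
I = 11 (I = (-3 - 2) + 16 = -5 + 16 = 11)
(-16 + I)² = (-16 + 11)² = (-5)² = 25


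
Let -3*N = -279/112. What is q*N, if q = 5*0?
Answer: 0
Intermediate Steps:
N = 93/112 (N = -(-93)/112 = -1/3*(-279/112) = 93/112 ≈ 0.83036)
q = 0
q*N = 0*(93/112) = 0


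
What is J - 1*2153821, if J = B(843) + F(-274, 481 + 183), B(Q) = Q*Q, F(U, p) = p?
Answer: -1442508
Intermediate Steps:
B(Q) = Q²
J = 711313 (J = 843² + (481 + 183) = 710649 + 664 = 711313)
J - 1*2153821 = 711313 - 1*2153821 = 711313 - 2153821 = -1442508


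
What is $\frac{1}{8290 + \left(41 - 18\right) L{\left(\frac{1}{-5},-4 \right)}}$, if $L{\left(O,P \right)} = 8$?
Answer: $\frac{1}{8474} \approx 0.00011801$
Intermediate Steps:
$\frac{1}{8290 + \left(41 - 18\right) L{\left(\frac{1}{-5},-4 \right)}} = \frac{1}{8290 + \left(41 - 18\right) 8} = \frac{1}{8290 + 23 \cdot 8} = \frac{1}{8290 + 184} = \frac{1}{8474}$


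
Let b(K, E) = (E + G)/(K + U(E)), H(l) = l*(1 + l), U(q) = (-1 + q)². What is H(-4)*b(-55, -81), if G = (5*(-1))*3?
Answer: -128/741 ≈ -0.17274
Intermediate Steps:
G = -15 (G = -5*3 = -15)
b(K, E) = (-15 + E)/(K + (-1 + E)²) (b(K, E) = (E - 15)/(K + (-1 + E)²) = (-15 + E)/(K + (-1 + E)²))
H(-4)*b(-55, -81) = (-4*(1 - 4))*((-15 - 81)/(-55 + (-1 - 81)²)) = (-4*(-3))*(-96/(-55 + (-82)²)) = 12*(-96/(-55 + 6724)) = 12*(-96/6669) = 12*((1/6669)*(-96)) = 12*(-32/2223) = -128/741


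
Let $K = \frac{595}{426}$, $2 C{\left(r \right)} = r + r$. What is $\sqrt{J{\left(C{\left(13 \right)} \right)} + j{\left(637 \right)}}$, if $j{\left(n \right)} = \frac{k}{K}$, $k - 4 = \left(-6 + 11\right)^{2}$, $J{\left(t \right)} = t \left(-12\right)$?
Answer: $\frac{i \sqrt{47877270}}{595} \approx 11.629 i$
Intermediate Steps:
$C{\left(r \right)} = r$ ($C{\left(r \right)} = \frac{r + r}{2} = \frac{2 r}{2} = r$)
$J{\left(t \right)} = - 12 t$
$k = 29$ ($k = 4 + \left(-6 + 11\right)^{2} = 4 + 5^{2} = 4 + 25 = 29$)
$K = \frac{595}{426}$ ($K = 595 \cdot \frac{1}{426} = \frac{595}{426} \approx 1.3967$)
$j{\left(n \right)} = \frac{12354}{595}$ ($j{\left(n \right)} = \frac{29}{\frac{595}{426}} = 29 \cdot \frac{426}{595} = \frac{12354}{595}$)
$\sqrt{J{\left(C{\left(13 \right)} \right)} + j{\left(637 \right)}} = \sqrt{\left(-12\right) 13 + \frac{12354}{595}} = \sqrt{-156 + \frac{12354}{595}} = \sqrt{- \frac{80466}{595}} = \frac{i \sqrt{47877270}}{595}$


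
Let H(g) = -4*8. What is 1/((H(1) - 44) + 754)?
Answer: 1/678 ≈ 0.0014749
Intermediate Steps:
H(g) = -32
1/((H(1) - 44) + 754) = 1/((-32 - 44) + 754) = 1/(-76 + 754) = 1/678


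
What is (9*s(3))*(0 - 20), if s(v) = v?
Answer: -540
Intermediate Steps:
(9*s(3))*(0 - 20) = (9*3)*(0 - 20) = 27*(-20) = -540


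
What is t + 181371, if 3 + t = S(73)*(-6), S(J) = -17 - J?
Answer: 181908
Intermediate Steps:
t = 537 (t = -3 + (-17 - 1*73)*(-6) = -3 + (-17 - 73)*(-6) = -3 - 90*(-6) = -3 + 540 = 537)
t + 181371 = 537 + 181371 = 181908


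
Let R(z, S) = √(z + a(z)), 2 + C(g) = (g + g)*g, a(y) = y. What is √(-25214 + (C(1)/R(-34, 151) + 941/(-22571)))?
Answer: 69*I*√2698024485/22571 ≈ 158.79*I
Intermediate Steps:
C(g) = -2 + 2*g² (C(g) = -2 + (g + g)*g = -2 + (2*g)*g = -2 + 2*g²)
R(z, S) = √2*√z (R(z, S) = √(z + z) = √(2*z) = √2*√z)
√(-25214 + (C(1)/R(-34, 151) + 941/(-22571))) = √(-25214 + ((-2 + 2*1²)/((√2*√(-34))) + 941/(-22571))) = √(-25214 + ((-2 + 2*1)/((√2*(I*√34))) + 941*(-1/22571))) = √(-25214 + ((-2 + 2)/((2*I*√17)) - 941/22571)) = √(-25214 + (0*(-I*√17/34) - 941/22571)) = √(-25214 + (0 - 941/22571)) = √(-25214 - 941/22571) = √(-569106135/22571) = 69*I*√2698024485/22571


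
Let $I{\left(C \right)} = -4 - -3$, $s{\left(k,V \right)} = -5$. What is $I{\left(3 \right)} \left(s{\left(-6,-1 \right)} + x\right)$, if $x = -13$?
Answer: $18$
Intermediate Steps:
$I{\left(C \right)} = -1$ ($I{\left(C \right)} = -4 + 3 = -1$)
$I{\left(3 \right)} \left(s{\left(-6,-1 \right)} + x\right) = - (-5 - 13) = \left(-1\right) \left(-18\right) = 18$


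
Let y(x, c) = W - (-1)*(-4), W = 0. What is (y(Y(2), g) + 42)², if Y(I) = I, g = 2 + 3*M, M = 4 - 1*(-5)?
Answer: 1444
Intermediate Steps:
M = 9 (M = 4 + 5 = 9)
g = 29 (g = 2 + 3*9 = 2 + 27 = 29)
y(x, c) = -4 (y(x, c) = 0 - (-1)*(-4) = 0 - 1*4 = 0 - 4 = -4)
(y(Y(2), g) + 42)² = (-4 + 42)² = 38² = 1444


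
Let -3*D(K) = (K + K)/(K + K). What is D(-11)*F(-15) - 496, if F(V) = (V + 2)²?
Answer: -1657/3 ≈ -552.33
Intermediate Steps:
D(K) = -⅓ (D(K) = -(K + K)/(3*(K + K)) = -2*K/(3*(2*K)) = -2*K*1/(2*K)/3 = -⅓*1 = -⅓)
F(V) = (2 + V)²
D(-11)*F(-15) - 496 = -(2 - 15)²/3 - 496 = -⅓*(-13)² - 496 = -⅓*169 - 496 = -169/3 - 496 = -1657/3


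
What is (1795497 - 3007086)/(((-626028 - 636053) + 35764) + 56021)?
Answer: 1211589/1170296 ≈ 1.0353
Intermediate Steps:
(1795497 - 3007086)/(((-626028 - 636053) + 35764) + 56021) = -1211589/((-1262081 + 35764) + 56021) = -1211589/(-1226317 + 56021) = -1211589/(-1170296) = -1211589*(-1/1170296) = 1211589/1170296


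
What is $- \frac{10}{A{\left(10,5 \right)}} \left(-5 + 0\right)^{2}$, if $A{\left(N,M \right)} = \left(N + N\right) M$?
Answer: $- \frac{5}{2} \approx -2.5$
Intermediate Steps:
$A{\left(N,M \right)} = 2 M N$ ($A{\left(N,M \right)} = 2 N M = 2 M N$)
$- \frac{10}{A{\left(10,5 \right)}} \left(-5 + 0\right)^{2} = - \frac{10}{2 \cdot 5 \cdot 10} \left(-5 + 0\right)^{2} = - \frac{10}{100} \left(-5\right)^{2} = \left(-10\right) \frac{1}{100} \cdot 25 = \left(- \frac{1}{10}\right) 25 = - \frac{5}{2}$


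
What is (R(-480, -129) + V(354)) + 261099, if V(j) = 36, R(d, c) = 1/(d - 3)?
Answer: 126128204/483 ≈ 2.6114e+5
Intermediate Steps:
R(d, c) = 1/(-3 + d)
(R(-480, -129) + V(354)) + 261099 = (1/(-3 - 480) + 36) + 261099 = (1/(-483) + 36) + 261099 = (-1/483 + 36) + 261099 = 17387/483 + 261099 = 126128204/483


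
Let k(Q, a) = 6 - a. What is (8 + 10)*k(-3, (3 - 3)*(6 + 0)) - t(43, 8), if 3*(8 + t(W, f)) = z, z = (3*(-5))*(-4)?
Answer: 96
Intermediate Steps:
z = 60 (z = -15*(-4) = 60)
t(W, f) = 12 (t(W, f) = -8 + (⅓)*60 = -8 + 20 = 12)
(8 + 10)*k(-3, (3 - 3)*(6 + 0)) - t(43, 8) = (8 + 10)*(6 - (3 - 3)*(6 + 0)) - 1*12 = 18*(6 - 0*6) - 12 = 18*(6 - 1*0) - 12 = 18*(6 + 0) - 12 = 18*6 - 12 = 108 - 12 = 96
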